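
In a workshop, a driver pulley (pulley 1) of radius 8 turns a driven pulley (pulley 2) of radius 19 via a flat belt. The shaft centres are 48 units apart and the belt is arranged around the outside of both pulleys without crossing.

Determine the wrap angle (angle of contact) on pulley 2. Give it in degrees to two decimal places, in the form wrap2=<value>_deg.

open belt: β = asin((r2−r1)/C) = asin(11/48) = 13.2480°
wrap1 = π − 2β = 153.5040°
wrap2 = π + 2β = 206.4960°

wrap2=206.50_deg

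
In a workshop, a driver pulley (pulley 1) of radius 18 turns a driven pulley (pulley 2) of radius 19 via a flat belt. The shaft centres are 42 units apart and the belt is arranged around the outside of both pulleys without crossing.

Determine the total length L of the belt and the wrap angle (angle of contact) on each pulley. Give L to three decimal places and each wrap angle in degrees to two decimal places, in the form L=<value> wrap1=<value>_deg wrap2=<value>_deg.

L=200.263 wrap1=177.27_deg wrap2=182.73_deg

open belt: β = asin((r2−r1)/C) = asin(1/42) = 1.3643°
wrap1 = π − 2β = 177.2714°
wrap2 = π + 2β = 182.7286°
tangent length = C·cosβ = 41.9881
L = r1·wrap1 + r2·wrap2 + 2·C·cosβ = 18·3.0940 + 19·3.1892 + 2·41.9881 = 200.2627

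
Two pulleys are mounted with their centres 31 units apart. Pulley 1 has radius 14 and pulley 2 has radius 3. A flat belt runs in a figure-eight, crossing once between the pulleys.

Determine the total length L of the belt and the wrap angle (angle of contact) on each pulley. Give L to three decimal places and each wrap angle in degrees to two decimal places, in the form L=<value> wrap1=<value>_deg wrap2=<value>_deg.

L=124.988 wrap1=246.51_deg wrap2=246.51_deg

crossed belt: β = asin((r1+r2)/C) = asin(17/31) = 33.2564°
wrap1 = wrap2 = π + 2β = 246.5129°
tangent length = C·cosβ = 25.9230
L = (r1+r2)·wrap + 2·C·cosβ = 17·4.3025 + 2·25.9230 = 124.9878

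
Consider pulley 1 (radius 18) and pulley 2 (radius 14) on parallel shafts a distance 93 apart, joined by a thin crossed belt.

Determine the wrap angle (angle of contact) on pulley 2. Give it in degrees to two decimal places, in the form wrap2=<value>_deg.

wrap2=220.25_deg

crossed belt: β = asin((r1+r2)/C) = asin(32/93) = 20.1260°
wrap1 = wrap2 = π + 2β = 220.2520°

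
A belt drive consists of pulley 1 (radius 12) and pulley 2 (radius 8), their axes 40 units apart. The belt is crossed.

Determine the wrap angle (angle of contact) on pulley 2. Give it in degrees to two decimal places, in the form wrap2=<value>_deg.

wrap2=240.00_deg

crossed belt: β = asin((r1+r2)/C) = asin(20/40) = 30.0000°
wrap1 = wrap2 = π + 2β = 240.0000°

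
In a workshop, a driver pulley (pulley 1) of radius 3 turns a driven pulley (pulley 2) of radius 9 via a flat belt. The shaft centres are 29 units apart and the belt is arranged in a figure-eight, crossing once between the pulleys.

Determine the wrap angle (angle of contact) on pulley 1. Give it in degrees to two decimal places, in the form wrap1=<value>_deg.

wrap1=228.89_deg

crossed belt: β = asin((r1+r2)/C) = asin(12/29) = 24.4433°
wrap1 = wrap2 = π + 2β = 228.8867°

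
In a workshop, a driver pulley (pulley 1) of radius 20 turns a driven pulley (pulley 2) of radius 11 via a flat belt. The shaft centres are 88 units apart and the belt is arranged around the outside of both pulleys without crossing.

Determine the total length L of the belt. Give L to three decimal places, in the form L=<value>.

L=274.311

open belt: β = asin((r2−r1)/C) = asin(-9/88) = -5.8701°
wrap1 = π − 2β = 191.7401°
wrap2 = π + 2β = 168.2599°
tangent length = C·cosβ = 87.5386
L = r1·wrap1 + r2·wrap2 + 2·C·cosβ = 20·3.3465 + 11·2.9367 + 2·87.5386 = 274.3106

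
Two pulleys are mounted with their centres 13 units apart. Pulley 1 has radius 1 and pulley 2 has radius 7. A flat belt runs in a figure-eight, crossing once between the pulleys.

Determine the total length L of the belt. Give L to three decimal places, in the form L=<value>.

crossed belt: β = asin((r1+r2)/C) = asin(8/13) = 37.9799°
wrap1 = wrap2 = π + 2β = 255.9597°
tangent length = C·cosβ = 10.2470
L = (r1+r2)·wrap + 2·C·cosβ = 8·4.4673 + 2·10.2470 = 56.2326

L=56.233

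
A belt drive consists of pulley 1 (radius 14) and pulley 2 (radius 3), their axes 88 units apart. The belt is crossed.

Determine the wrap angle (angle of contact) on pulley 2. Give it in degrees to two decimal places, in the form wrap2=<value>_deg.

wrap2=202.28_deg

crossed belt: β = asin((r1+r2)/C) = asin(17/88) = 11.1385°
wrap1 = wrap2 = π + 2β = 202.2771°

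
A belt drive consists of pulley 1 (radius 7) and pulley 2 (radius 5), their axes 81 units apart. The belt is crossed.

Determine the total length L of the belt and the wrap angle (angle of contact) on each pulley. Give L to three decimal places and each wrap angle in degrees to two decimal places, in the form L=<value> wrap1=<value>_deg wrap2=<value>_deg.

crossed belt: β = asin((r1+r2)/C) = asin(12/81) = 8.5196°
wrap1 = wrap2 = π + 2β = 197.0392°
tangent length = C·cosβ = 80.1062
L = (r1+r2)·wrap + 2·C·cosβ = 12·3.4390 + 2·80.1062 = 201.4802

L=201.480 wrap1=197.04_deg wrap2=197.04_deg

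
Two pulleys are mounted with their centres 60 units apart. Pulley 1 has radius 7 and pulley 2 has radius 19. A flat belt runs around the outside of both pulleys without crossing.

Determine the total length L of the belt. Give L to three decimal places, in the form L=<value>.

L=204.090

open belt: β = asin((r2−r1)/C) = asin(12/60) = 11.5370°
wrap1 = π − 2β = 156.9261°
wrap2 = π + 2β = 203.0739°
tangent length = C·cosβ = 58.7878
L = r1·wrap1 + r2·wrap2 + 2·C·cosβ = 7·2.7389 + 19·3.5443 + 2·58.7878 = 204.0895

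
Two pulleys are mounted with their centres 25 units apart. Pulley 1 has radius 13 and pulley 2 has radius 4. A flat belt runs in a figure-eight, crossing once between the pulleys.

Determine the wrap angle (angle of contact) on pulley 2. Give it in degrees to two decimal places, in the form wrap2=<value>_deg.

wrap2=265.69_deg

crossed belt: β = asin((r1+r2)/C) = asin(17/25) = 42.8436°
wrap1 = wrap2 = π + 2β = 265.6873°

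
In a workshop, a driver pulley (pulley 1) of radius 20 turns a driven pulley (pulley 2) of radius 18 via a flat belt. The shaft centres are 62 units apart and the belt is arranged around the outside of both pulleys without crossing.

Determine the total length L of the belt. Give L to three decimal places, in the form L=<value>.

L=243.445

open belt: β = asin((r2−r1)/C) = asin(-2/62) = -1.8486°
wrap1 = π − 2β = 183.6971°
wrap2 = π + 2β = 176.3029°
tangent length = C·cosβ = 61.9677
L = r1·wrap1 + r2·wrap2 + 2·C·cosβ = 20·3.2061 + 18·3.0771 + 2·61.9677 = 243.4450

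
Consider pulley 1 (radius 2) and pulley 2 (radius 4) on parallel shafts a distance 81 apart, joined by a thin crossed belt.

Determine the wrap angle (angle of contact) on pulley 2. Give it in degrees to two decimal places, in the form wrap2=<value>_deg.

crossed belt: β = asin((r1+r2)/C) = asin(6/81) = 4.2480°
wrap1 = wrap2 = π + 2β = 188.4960°

wrap2=188.50_deg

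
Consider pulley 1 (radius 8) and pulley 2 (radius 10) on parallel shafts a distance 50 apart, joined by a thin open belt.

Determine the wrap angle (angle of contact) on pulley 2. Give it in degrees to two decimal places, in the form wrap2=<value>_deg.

wrap2=184.58_deg

open belt: β = asin((r2−r1)/C) = asin(2/50) = 2.2924°
wrap1 = π − 2β = 175.4151°
wrap2 = π + 2β = 184.5849°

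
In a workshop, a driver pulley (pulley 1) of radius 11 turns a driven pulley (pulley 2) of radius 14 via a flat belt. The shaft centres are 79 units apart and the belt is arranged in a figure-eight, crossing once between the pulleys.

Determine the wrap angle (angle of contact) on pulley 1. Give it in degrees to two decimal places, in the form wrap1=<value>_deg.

crossed belt: β = asin((r1+r2)/C) = asin(25/79) = 18.4487°
wrap1 = wrap2 = π + 2β = 216.8974°

wrap1=216.90_deg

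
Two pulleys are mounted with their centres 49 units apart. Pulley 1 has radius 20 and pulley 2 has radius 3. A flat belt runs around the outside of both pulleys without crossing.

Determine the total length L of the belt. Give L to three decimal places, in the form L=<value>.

open belt: β = asin((r2−r1)/C) = asin(-17/49) = -20.3002°
wrap1 = π − 2β = 220.6004°
wrap2 = π + 2β = 139.3996°
tangent length = C·cosβ = 45.9565
L = r1·wrap1 + r2·wrap2 + 2·C·cosβ = 20·3.8502 + 3·2.4330 + 2·45.9565 = 176.2160

L=176.216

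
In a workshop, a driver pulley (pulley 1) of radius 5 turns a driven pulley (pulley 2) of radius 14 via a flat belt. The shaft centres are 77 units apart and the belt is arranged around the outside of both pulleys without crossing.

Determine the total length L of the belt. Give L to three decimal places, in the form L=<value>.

open belt: β = asin((r2−r1)/C) = asin(9/77) = 6.7123°
wrap1 = π − 2β = 166.5755°
wrap2 = π + 2β = 193.4245°
tangent length = C·cosβ = 76.4722
L = r1·wrap1 + r2·wrap2 + 2·C·cosβ = 5·2.9073 + 14·3.3759 + 2·76.4722 = 214.7434

L=214.743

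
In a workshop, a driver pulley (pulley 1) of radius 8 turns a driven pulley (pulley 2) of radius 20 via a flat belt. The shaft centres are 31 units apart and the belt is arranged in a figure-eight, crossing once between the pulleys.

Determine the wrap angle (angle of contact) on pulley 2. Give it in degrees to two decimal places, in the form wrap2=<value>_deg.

crossed belt: β = asin((r1+r2)/C) = asin(28/31) = 64.5854°
wrap1 = wrap2 = π + 2β = 309.1708°

wrap2=309.17_deg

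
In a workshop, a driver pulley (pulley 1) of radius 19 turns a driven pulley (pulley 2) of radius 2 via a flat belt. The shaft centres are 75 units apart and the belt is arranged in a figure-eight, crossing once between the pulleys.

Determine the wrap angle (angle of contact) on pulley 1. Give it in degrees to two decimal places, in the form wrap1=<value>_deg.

crossed belt: β = asin((r1+r2)/C) = asin(21/75) = 16.2602°
wrap1 = wrap2 = π + 2β = 212.5204°

wrap1=212.52_deg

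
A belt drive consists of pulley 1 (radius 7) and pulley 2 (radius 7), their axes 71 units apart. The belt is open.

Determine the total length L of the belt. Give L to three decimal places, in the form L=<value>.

L=185.982

open belt: β = asin((r2−r1)/C) = asin(0/71) = 0.0000°
wrap1 = π − 2β = 180.0000°
wrap2 = π + 2β = 180.0000°
tangent length = C·cosβ = 71.0000
L = r1·wrap1 + r2·wrap2 + 2·C·cosβ = 7·3.1416 + 7·3.1416 + 2·71.0000 = 185.9823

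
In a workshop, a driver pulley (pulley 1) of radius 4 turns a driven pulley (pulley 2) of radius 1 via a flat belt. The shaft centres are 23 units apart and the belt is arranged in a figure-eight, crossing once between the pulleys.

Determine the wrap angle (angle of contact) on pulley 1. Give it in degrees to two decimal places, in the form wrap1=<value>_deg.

wrap1=205.11_deg

crossed belt: β = asin((r1+r2)/C) = asin(5/23) = 12.5559°
wrap1 = wrap2 = π + 2β = 205.1117°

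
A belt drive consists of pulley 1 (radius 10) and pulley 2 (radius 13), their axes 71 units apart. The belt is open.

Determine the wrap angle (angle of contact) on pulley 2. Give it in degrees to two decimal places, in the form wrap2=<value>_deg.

open belt: β = asin((r2−r1)/C) = asin(3/71) = 2.4217°
wrap1 = π − 2β = 175.1567°
wrap2 = π + 2β = 184.8433°

wrap2=184.84_deg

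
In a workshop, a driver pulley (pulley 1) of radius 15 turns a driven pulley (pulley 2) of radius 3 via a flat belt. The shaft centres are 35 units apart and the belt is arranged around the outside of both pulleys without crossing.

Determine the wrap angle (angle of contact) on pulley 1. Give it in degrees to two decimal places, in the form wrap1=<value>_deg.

wrap1=220.10_deg

open belt: β = asin((r2−r1)/C) = asin(-12/35) = -20.0510°
wrap1 = π − 2β = 220.1021°
wrap2 = π + 2β = 139.8979°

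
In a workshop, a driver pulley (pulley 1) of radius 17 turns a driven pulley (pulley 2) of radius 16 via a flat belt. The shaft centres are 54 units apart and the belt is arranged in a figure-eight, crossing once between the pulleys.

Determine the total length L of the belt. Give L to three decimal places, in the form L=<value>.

L=232.552

crossed belt: β = asin((r1+r2)/C) = asin(33/54) = 37.6699°
wrap1 = wrap2 = π + 2β = 255.3398°
tangent length = C·cosβ = 42.7434
L = (r1+r2)·wrap + 2·C·cosβ = 33·4.4565 + 2·42.7434 = 232.5520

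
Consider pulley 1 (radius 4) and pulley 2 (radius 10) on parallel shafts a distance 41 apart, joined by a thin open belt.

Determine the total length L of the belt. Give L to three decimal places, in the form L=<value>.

open belt: β = asin((r2−r1)/C) = asin(6/41) = 8.4150°
wrap1 = π − 2β = 163.1701°
wrap2 = π + 2β = 196.8299°
tangent length = C·cosβ = 40.5586
L = r1·wrap1 + r2·wrap2 + 2·C·cosβ = 4·2.8479 + 10·3.4353 + 2·40.5586 = 126.8619

L=126.862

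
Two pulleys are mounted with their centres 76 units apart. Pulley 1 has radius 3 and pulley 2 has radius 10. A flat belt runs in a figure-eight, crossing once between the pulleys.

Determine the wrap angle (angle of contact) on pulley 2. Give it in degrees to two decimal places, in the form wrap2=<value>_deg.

crossed belt: β = asin((r1+r2)/C) = asin(13/76) = 9.8490°
wrap1 = wrap2 = π + 2β = 199.6981°

wrap2=199.70_deg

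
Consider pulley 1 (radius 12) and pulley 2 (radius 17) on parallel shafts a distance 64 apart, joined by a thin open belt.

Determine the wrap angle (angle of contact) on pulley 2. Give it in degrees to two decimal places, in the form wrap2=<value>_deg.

wrap2=188.96_deg

open belt: β = asin((r2−r1)/C) = asin(5/64) = 4.4808°
wrap1 = π − 2β = 171.0384°
wrap2 = π + 2β = 188.9616°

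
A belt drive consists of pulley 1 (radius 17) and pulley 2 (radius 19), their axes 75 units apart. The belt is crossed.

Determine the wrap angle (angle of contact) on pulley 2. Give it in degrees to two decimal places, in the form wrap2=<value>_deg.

wrap2=237.37_deg

crossed belt: β = asin((r1+r2)/C) = asin(36/75) = 28.6854°
wrap1 = wrap2 = π + 2β = 237.3708°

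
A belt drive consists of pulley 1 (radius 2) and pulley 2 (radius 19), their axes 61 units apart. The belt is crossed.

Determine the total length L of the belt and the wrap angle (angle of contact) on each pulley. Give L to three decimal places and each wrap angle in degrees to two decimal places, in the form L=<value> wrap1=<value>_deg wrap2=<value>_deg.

L=195.277 wrap1=220.27_deg wrap2=220.27_deg

crossed belt: β = asin((r1+r2)/C) = asin(21/61) = 20.1368°
wrap1 = wrap2 = π + 2β = 220.2735°
tangent length = C·cosβ = 57.2713
L = (r1+r2)·wrap + 2·C·cosβ = 21·3.8445 + 2·57.2713 = 195.2770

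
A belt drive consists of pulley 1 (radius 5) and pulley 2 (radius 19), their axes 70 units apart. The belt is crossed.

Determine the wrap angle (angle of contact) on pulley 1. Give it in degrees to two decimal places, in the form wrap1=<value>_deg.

wrap1=220.10_deg

crossed belt: β = asin((r1+r2)/C) = asin(24/70) = 20.0510°
wrap1 = wrap2 = π + 2β = 220.1021°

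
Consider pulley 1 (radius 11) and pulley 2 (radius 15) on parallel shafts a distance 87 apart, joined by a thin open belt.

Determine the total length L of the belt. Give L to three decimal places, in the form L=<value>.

L=255.865

open belt: β = asin((r2−r1)/C) = asin(4/87) = 2.6352°
wrap1 = π − 2β = 174.7296°
wrap2 = π + 2β = 185.2704°
tangent length = C·cosβ = 86.9080
L = r1·wrap1 + r2·wrap2 + 2·C·cosβ = 11·3.0496 + 15·3.2336 + 2·86.9080 = 255.8653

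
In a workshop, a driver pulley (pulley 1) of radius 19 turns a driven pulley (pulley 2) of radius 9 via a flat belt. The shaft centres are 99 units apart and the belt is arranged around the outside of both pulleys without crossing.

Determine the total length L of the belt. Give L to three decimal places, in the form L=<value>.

open belt: β = asin((r2−r1)/C) = asin(-10/99) = -5.7973°
wrap1 = π − 2β = 191.5947°
wrap2 = π + 2β = 168.4053°
tangent length = C·cosβ = 98.4937
L = r1·wrap1 + r2·wrap2 + 2·C·cosβ = 19·3.3440 + 9·2.9392 + 2·98.4937 = 286.9756

L=286.976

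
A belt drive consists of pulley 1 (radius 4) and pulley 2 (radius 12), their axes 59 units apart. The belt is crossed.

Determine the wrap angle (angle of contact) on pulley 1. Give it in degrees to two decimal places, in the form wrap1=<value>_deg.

crossed belt: β = asin((r1+r2)/C) = asin(16/59) = 15.7349°
wrap1 = wrap2 = π + 2β = 211.4698°

wrap1=211.47_deg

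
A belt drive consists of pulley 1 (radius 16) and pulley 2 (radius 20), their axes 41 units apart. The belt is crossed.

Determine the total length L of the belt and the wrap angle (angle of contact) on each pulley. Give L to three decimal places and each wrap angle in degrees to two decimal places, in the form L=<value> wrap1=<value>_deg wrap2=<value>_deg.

L=229.508 wrap1=302.82_deg wrap2=302.82_deg

crossed belt: β = asin((r1+r2)/C) = asin(36/41) = 61.4079°
wrap1 = wrap2 = π + 2β = 302.8158°
tangent length = C·cosβ = 19.6214
L = (r1+r2)·wrap + 2·C·cosβ = 36·5.2851 + 2·19.6214 = 229.5076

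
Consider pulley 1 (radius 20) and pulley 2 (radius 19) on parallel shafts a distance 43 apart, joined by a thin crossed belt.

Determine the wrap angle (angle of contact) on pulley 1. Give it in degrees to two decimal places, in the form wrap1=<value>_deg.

crossed belt: β = asin((r1+r2)/C) = asin(39/43) = 65.0908°
wrap1 = wrap2 = π + 2β = 310.1817°

wrap1=310.18_deg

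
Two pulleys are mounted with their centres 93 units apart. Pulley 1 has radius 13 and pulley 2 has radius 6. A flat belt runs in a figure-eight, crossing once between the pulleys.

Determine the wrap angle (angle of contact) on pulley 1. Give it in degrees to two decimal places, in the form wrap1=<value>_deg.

crossed belt: β = asin((r1+r2)/C) = asin(19/93) = 11.7886°
wrap1 = wrap2 = π + 2β = 203.5772°

wrap1=203.58_deg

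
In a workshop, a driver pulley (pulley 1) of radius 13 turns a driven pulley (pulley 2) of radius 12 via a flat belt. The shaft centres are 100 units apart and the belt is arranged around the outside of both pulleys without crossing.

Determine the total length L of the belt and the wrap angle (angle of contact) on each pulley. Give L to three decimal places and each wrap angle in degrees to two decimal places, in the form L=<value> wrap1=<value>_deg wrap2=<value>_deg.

open belt: β = asin((r2−r1)/C) = asin(-1/100) = -0.5730°
wrap1 = π − 2β = 181.1459°
wrap2 = π + 2β = 178.8541°
tangent length = C·cosβ = 99.9950
L = r1·wrap1 + r2·wrap2 + 2·C·cosβ = 13·3.1616 + 12·3.1216 + 2·99.9950 = 278.5498

L=278.550 wrap1=181.15_deg wrap2=178.85_deg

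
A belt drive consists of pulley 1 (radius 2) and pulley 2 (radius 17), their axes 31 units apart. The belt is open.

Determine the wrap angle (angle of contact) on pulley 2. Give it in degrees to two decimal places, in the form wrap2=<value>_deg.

open belt: β = asin((r2−r1)/C) = asin(15/31) = 28.9385°
wrap1 = π − 2β = 122.1229°
wrap2 = π + 2β = 237.8771°

wrap2=237.88_deg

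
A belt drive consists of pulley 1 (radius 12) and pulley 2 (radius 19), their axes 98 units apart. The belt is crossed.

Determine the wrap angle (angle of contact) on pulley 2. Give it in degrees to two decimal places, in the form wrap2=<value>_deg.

wrap2=216.88_deg

crossed belt: β = asin((r1+r2)/C) = asin(31/98) = 18.4409°
wrap1 = wrap2 = π + 2β = 216.8818°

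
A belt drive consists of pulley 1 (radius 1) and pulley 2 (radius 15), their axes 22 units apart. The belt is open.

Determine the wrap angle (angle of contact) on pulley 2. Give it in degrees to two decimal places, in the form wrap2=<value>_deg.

wrap2=259.04_deg

open belt: β = asin((r2−r1)/C) = asin(14/22) = 39.5212°
wrap1 = π − 2β = 100.9576°
wrap2 = π + 2β = 259.0424°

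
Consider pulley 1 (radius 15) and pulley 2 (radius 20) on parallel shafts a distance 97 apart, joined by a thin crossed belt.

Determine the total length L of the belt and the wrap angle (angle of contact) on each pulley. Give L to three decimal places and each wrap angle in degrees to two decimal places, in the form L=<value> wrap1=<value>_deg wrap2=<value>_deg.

L=316.727 wrap1=222.30_deg wrap2=222.30_deg

crossed belt: β = asin((r1+r2)/C) = asin(35/97) = 21.1509°
wrap1 = wrap2 = π + 2β = 222.3017°
tangent length = C·cosβ = 90.4655
L = (r1+r2)·wrap + 2·C·cosβ = 35·3.8799 + 2·90.4655 = 316.7273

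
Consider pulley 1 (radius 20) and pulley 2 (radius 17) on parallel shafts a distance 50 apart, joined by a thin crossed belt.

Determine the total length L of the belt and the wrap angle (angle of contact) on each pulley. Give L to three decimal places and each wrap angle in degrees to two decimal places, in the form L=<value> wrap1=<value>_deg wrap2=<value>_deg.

L=245.147 wrap1=275.46_deg wrap2=275.46_deg

crossed belt: β = asin((r1+r2)/C) = asin(37/50) = 47.7314°
wrap1 = wrap2 = π + 2β = 275.4628°
tangent length = C·cosβ = 33.6303
L = (r1+r2)·wrap + 2·C·cosβ = 37·4.8077 + 2·33.6303 = 245.1468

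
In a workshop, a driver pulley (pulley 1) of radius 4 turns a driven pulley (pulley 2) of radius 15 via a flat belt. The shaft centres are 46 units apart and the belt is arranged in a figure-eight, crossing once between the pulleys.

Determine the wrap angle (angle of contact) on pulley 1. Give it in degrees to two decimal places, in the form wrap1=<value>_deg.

wrap1=228.79_deg

crossed belt: β = asin((r1+r2)/C) = asin(19/46) = 24.3962°
wrap1 = wrap2 = π + 2β = 228.7923°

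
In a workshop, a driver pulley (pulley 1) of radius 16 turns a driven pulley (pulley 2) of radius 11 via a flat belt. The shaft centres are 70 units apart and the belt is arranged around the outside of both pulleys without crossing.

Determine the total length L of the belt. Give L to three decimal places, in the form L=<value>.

open belt: β = asin((r2−r1)/C) = asin(-5/70) = -4.0960°
wrap1 = π − 2β = 188.1921°
wrap2 = π + 2β = 171.8079°
tangent length = C·cosβ = 69.8212
L = r1·wrap1 + r2·wrap2 + 2·C·cosβ = 16·3.2846 + 11·2.9986 + 2·69.8212 = 225.1803

L=225.180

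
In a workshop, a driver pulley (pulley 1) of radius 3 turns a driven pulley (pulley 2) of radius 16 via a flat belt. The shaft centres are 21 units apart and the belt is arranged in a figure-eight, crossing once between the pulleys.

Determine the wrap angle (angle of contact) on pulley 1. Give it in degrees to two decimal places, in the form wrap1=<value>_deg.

wrap1=309.58_deg

crossed belt: β = asin((r1+r2)/C) = asin(19/21) = 64.7912°
wrap1 = wrap2 = π + 2β = 309.5825°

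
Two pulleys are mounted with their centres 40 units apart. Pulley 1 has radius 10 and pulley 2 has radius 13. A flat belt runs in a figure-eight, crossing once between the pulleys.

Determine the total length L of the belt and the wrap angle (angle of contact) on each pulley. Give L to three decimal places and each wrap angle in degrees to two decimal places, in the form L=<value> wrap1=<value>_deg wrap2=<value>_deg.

L=165.889 wrap1=250.20_deg wrap2=250.20_deg

crossed belt: β = asin((r1+r2)/C) = asin(23/40) = 35.0996°
wrap1 = wrap2 = π + 2β = 250.1993°
tangent length = C·cosβ = 32.7261
L = (r1+r2)·wrap + 2·C·cosβ = 23·4.3668 + 2·32.7261 = 165.8887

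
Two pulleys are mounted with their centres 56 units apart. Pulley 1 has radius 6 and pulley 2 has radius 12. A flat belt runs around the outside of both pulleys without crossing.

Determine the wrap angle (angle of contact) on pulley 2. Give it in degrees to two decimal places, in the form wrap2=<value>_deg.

wrap2=192.30_deg

open belt: β = asin((r2−r1)/C) = asin(6/56) = 6.1506°
wrap1 = π − 2β = 167.6987°
wrap2 = π + 2β = 192.3013°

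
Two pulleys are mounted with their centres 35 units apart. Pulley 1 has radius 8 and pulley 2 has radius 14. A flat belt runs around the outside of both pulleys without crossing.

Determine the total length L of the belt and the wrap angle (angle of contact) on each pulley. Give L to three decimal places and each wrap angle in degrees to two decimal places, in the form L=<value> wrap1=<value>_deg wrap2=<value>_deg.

L=140.146 wrap1=160.26_deg wrap2=199.74_deg

open belt: β = asin((r2−r1)/C) = asin(6/35) = 9.8709°
wrap1 = π − 2β = 160.2582°
wrap2 = π + 2β = 199.7418°
tangent length = C·cosβ = 34.4819
L = r1·wrap1 + r2·wrap2 + 2·C·cosβ = 8·2.7970 + 14·3.4862 + 2·34.4819 = 140.1462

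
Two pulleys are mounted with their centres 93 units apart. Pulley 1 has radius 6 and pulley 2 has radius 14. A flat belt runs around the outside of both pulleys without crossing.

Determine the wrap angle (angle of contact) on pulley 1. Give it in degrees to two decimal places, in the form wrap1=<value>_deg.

wrap1=170.13_deg

open belt: β = asin((r2−r1)/C) = asin(8/93) = 4.9348°
wrap1 = π − 2β = 170.1305°
wrap2 = π + 2β = 189.8695°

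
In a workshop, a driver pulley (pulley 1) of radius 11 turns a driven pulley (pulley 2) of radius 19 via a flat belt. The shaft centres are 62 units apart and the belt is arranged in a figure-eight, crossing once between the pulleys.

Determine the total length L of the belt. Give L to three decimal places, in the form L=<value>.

crossed belt: β = asin((r1+r2)/C) = asin(30/62) = 28.9385°
wrap1 = wrap2 = π + 2β = 237.8771°
tangent length = C·cosβ = 54.2586
L = (r1+r2)·wrap + 2·C·cosβ = 30·4.1517 + 2·54.2586 = 233.0694

L=233.069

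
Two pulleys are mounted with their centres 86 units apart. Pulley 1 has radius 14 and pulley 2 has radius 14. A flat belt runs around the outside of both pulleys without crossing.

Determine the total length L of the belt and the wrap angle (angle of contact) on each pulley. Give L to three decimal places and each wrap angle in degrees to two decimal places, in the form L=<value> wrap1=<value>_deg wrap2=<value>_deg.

L=259.965 wrap1=180.00_deg wrap2=180.00_deg

open belt: β = asin((r2−r1)/C) = asin(0/86) = 0.0000°
wrap1 = π − 2β = 180.0000°
wrap2 = π + 2β = 180.0000°
tangent length = C·cosβ = 86.0000
L = r1·wrap1 + r2·wrap2 + 2·C·cosβ = 14·3.1416 + 14·3.1416 + 2·86.0000 = 259.9646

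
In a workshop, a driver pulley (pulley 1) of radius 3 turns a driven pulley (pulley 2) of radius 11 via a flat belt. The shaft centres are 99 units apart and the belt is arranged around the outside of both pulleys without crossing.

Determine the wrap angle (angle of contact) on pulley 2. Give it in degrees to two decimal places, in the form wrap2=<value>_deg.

wrap2=189.27_deg

open belt: β = asin((r2−r1)/C) = asin(8/99) = 4.6350°
wrap1 = π − 2β = 170.7300°
wrap2 = π + 2β = 189.2700°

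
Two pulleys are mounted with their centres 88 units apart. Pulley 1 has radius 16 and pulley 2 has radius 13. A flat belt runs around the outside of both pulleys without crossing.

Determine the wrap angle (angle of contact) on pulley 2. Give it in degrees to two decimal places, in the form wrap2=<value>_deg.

wrap2=176.09_deg

open belt: β = asin((r2−r1)/C) = asin(-3/88) = -1.9536°
wrap1 = π − 2β = 183.9073°
wrap2 = π + 2β = 176.0927°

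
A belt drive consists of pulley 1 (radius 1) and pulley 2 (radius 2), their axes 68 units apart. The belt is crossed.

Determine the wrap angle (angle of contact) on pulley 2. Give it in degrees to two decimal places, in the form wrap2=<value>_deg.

wrap2=185.06_deg

crossed belt: β = asin((r1+r2)/C) = asin(3/68) = 2.5286°
wrap1 = wrap2 = π + 2β = 185.0572°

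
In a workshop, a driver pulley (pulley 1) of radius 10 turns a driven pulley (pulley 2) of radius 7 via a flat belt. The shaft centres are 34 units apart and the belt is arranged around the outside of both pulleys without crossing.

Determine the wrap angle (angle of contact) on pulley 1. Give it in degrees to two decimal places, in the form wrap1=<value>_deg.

open belt: β = asin((r2−r1)/C) = asin(-3/34) = -5.0621°
wrap1 = π − 2β = 190.1242°
wrap2 = π + 2β = 169.8758°

wrap1=190.12_deg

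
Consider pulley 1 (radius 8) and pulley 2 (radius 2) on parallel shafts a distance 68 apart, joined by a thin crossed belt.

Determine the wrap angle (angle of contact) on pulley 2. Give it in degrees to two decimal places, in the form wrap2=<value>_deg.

crossed belt: β = asin((r1+r2)/C) = asin(10/68) = 8.4565°
wrap1 = wrap2 = π + 2β = 196.9130°

wrap2=196.91_deg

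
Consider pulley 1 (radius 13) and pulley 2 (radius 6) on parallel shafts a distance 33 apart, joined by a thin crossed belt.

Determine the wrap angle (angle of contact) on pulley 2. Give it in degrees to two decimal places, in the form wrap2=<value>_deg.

wrap2=250.31_deg

crossed belt: β = asin((r1+r2)/C) = asin(19/33) = 35.1527°
wrap1 = wrap2 = π + 2β = 250.3054°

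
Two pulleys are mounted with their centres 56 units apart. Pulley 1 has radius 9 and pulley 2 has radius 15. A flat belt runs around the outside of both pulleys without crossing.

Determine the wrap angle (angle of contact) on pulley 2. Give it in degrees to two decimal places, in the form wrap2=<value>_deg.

wrap2=192.30_deg

open belt: β = asin((r2−r1)/C) = asin(6/56) = 6.1506°
wrap1 = π − 2β = 167.6987°
wrap2 = π + 2β = 192.3013°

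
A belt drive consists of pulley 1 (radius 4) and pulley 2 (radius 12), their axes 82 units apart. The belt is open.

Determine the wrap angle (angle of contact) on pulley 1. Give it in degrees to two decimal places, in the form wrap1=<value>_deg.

open belt: β = asin((r2−r1)/C) = asin(8/82) = 5.5987°
wrap1 = π − 2β = 168.8025°
wrap2 = π + 2β = 191.1975°

wrap1=168.80_deg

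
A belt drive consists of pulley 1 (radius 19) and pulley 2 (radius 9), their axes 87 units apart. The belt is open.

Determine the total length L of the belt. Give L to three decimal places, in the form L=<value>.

open belt: β = asin((r2−r1)/C) = asin(-10/87) = -6.6003°
wrap1 = π − 2β = 193.2006°
wrap2 = π + 2β = 166.7994°
tangent length = C·cosβ = 86.4234
L = r1·wrap1 + r2·wrap2 + 2·C·cosβ = 19·3.3720 + 9·2.9112 + 2·86.4234 = 263.1153

L=263.115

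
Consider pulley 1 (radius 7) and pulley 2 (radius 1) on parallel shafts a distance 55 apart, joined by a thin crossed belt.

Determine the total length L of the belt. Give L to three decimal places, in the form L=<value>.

L=136.298

crossed belt: β = asin((r1+r2)/C) = asin(8/55) = 8.3636°
wrap1 = wrap2 = π + 2β = 196.7272°
tangent length = C·cosβ = 54.4151
L = (r1+r2)·wrap + 2·C·cosβ = 8·3.4335 + 2·54.4151 = 136.2984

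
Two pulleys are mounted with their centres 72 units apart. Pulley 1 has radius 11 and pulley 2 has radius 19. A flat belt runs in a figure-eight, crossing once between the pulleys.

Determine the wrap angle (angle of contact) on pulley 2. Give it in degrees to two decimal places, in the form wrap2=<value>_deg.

crossed belt: β = asin((r1+r2)/C) = asin(30/72) = 24.6243°
wrap1 = wrap2 = π + 2β = 229.2486°

wrap2=229.25_deg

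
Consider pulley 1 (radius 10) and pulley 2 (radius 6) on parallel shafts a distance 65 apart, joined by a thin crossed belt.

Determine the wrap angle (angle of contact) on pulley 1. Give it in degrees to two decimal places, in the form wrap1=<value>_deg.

wrap1=208.50_deg

crossed belt: β = asin((r1+r2)/C) = asin(16/65) = 14.2500°
wrap1 = wrap2 = π + 2β = 208.5001°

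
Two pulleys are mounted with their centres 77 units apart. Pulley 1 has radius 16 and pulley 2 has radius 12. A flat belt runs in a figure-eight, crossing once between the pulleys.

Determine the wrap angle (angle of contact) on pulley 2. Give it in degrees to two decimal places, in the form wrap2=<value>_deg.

wrap2=222.65_deg

crossed belt: β = asin((r1+r2)/C) = asin(28/77) = 21.3237°
wrap1 = wrap2 = π + 2β = 222.6474°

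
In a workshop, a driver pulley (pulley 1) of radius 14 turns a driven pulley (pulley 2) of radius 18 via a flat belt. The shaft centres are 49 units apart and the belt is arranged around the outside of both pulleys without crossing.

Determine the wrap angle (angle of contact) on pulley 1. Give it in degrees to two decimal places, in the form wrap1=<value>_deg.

wrap1=170.64_deg

open belt: β = asin((r2−r1)/C) = asin(4/49) = 4.6824°
wrap1 = π − 2β = 170.6352°
wrap2 = π + 2β = 189.3648°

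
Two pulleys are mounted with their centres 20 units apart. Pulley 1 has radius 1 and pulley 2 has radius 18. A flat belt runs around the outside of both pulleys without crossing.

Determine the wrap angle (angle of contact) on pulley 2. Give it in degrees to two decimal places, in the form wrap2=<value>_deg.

wrap2=296.42_deg

open belt: β = asin((r2−r1)/C) = asin(17/20) = 58.2117°
wrap1 = π − 2β = 63.5767°
wrap2 = π + 2β = 296.4233°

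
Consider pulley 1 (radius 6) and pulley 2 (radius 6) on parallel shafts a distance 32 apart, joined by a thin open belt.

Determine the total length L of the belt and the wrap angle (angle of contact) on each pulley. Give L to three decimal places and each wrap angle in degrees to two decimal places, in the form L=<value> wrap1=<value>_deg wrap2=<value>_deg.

L=101.699 wrap1=180.00_deg wrap2=180.00_deg

open belt: β = asin((r2−r1)/C) = asin(0/32) = 0.0000°
wrap1 = π − 2β = 180.0000°
wrap2 = π + 2β = 180.0000°
tangent length = C·cosβ = 32.0000
L = r1·wrap1 + r2·wrap2 + 2·C·cosβ = 6·3.1416 + 6·3.1416 + 2·32.0000 = 101.6991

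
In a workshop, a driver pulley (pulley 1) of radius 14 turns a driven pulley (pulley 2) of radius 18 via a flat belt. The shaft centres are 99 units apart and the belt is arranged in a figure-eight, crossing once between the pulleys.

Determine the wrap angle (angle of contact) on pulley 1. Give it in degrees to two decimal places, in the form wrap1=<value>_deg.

wrap1=217.72_deg

crossed belt: β = asin((r1+r2)/C) = asin(32/99) = 18.8585°
wrap1 = wrap2 = π + 2β = 217.7170°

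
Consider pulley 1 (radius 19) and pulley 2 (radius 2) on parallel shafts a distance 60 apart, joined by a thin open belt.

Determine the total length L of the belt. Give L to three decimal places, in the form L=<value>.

L=190.823

open belt: β = asin((r2−r1)/C) = asin(-17/60) = -16.4592°
wrap1 = π − 2β = 212.9185°
wrap2 = π + 2β = 147.0815°
tangent length = C·cosβ = 57.5413
L = r1·wrap1 + r2·wrap2 + 2·C·cosβ = 19·3.7161 + 2·2.5671 + 2·57.5413 = 190.8231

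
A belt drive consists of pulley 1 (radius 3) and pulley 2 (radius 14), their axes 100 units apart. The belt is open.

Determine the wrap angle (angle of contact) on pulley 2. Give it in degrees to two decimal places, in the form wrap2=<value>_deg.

wrap2=192.63_deg

open belt: β = asin((r2−r1)/C) = asin(11/100) = 6.3153°
wrap1 = π − 2β = 167.3694°
wrap2 = π + 2β = 192.6306°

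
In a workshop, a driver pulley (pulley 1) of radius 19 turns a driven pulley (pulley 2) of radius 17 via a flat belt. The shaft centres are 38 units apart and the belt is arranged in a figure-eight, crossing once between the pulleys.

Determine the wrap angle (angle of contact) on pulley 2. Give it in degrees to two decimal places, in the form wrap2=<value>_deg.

wrap2=322.66_deg

crossed belt: β = asin((r1+r2)/C) = asin(36/38) = 71.3283°
wrap1 = wrap2 = π + 2β = 322.6566°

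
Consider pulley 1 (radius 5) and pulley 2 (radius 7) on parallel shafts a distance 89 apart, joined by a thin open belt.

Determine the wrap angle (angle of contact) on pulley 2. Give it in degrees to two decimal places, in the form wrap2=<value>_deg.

open belt: β = asin((r2−r1)/C) = asin(2/89) = 1.2877°
wrap1 = π − 2β = 177.4247°
wrap2 = π + 2β = 182.5753°

wrap2=182.58_deg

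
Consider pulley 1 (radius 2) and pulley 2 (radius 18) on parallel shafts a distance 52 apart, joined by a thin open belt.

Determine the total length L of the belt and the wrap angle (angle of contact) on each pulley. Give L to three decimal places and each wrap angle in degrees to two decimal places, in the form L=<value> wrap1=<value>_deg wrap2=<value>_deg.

L=171.795 wrap1=144.16_deg wrap2=215.84_deg

open belt: β = asin((r2−r1)/C) = asin(16/52) = 17.9202°
wrap1 = π − 2β = 144.1596°
wrap2 = π + 2β = 215.8404°
tangent length = C·cosβ = 49.4773
L = r1·wrap1 + r2·wrap2 + 2·C·cosβ = 2·2.5161 + 18·3.7671 + 2·49.4773 = 171.7949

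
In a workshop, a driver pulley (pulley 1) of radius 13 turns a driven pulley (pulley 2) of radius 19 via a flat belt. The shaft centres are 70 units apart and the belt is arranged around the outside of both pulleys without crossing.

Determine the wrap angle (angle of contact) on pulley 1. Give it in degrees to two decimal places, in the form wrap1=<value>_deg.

open belt: β = asin((r2−r1)/C) = asin(6/70) = 4.9171°
wrap1 = π − 2β = 170.1658°
wrap2 = π + 2β = 189.8342°

wrap1=170.17_deg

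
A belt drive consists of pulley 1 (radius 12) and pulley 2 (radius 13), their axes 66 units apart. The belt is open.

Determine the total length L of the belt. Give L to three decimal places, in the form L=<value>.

L=210.555

open belt: β = asin((r2−r1)/C) = asin(1/66) = 0.8682°
wrap1 = π − 2β = 178.2637°
wrap2 = π + 2β = 181.7363°
tangent length = C·cosβ = 65.9924
L = r1·wrap1 + r2·wrap2 + 2·C·cosβ = 12·3.1113 + 13·3.1719 + 2·65.9924 = 210.5550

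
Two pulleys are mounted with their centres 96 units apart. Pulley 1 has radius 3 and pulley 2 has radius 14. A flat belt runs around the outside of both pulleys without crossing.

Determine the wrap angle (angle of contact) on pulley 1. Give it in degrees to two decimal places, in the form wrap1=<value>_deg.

wrap1=166.84_deg

open belt: β = asin((r2−r1)/C) = asin(11/96) = 6.5796°
wrap1 = π − 2β = 166.8408°
wrap2 = π + 2β = 193.1592°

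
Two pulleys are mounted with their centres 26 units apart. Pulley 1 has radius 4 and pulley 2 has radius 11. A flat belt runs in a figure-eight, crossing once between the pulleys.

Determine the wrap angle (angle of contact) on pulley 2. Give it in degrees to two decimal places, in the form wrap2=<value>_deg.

wrap2=250.47_deg

crossed belt: β = asin((r1+r2)/C) = asin(15/26) = 35.2344°
wrap1 = wrap2 = π + 2β = 250.4688°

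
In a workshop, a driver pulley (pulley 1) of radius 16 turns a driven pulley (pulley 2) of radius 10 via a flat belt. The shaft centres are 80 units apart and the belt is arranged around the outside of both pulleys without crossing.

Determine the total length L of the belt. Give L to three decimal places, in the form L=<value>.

open belt: β = asin((r2−r1)/C) = asin(-6/80) = -4.3012°
wrap1 = π − 2β = 188.6024°
wrap2 = π + 2β = 171.3976°
tangent length = C·cosβ = 79.7747
L = r1·wrap1 + r2·wrap2 + 2·C·cosβ = 16·3.2917 + 10·2.9915 + 2·79.7747 = 242.1316

L=242.132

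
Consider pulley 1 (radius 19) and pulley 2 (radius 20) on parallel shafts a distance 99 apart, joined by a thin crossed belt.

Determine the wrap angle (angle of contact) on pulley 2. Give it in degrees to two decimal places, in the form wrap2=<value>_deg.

crossed belt: β = asin((r1+r2)/C) = asin(39/99) = 23.1998°
wrap1 = wrap2 = π + 2β = 226.3997°

wrap2=226.40_deg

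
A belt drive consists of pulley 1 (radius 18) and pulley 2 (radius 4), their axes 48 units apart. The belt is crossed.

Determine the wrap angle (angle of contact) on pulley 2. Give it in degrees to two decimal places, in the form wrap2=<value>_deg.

crossed belt: β = asin((r1+r2)/C) = asin(22/48) = 27.2796°
wrap1 = wrap2 = π + 2β = 234.5592°

wrap2=234.56_deg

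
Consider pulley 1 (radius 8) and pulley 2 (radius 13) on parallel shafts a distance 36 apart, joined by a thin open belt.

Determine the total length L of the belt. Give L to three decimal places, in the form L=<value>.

L=138.669

open belt: β = asin((r2−r1)/C) = asin(5/36) = 7.9836°
wrap1 = π − 2β = 164.0329°
wrap2 = π + 2β = 195.9671°
tangent length = C·cosβ = 35.6511
L = r1·wrap1 + r2·wrap2 + 2·C·cosβ = 8·2.8629 + 13·3.4203 + 2·35.6511 = 138.6690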